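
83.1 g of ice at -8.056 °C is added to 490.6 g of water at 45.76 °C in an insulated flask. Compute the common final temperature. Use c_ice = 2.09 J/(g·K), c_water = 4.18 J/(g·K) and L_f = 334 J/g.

Taking heat into each body as positive, Σ m c ΔT = 0:
ice -8.056→0 °C: 83.1×2.09×8.056 = 1399.2
  fusion: m_ice L_f = 83.1×334 = 27755
  warm the meltwater: 347.36 T
  water cools: 490.6×4.18×(T − 45.76) = 2050.7(T − 45.76)
2398.1 T = 93840 − 29155 = 64686
T ≈ 26.97 °C — above 0 °C, consistent with complete melting.

T_f ≈ 27.0 °C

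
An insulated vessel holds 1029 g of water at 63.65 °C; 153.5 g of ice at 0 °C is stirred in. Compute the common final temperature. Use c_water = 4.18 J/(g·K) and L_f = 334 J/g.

T_f ≈ 45.0 °C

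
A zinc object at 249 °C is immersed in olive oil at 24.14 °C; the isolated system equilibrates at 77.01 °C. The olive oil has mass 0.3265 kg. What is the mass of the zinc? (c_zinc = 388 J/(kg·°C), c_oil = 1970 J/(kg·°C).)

m ≈ 0.51 kg

Heat lost by the zinc = heat gained by the oil:
m×388×(249 − 77.01) = 0.3265×1970×(77.01 − 24.14)
66732 m = 34006  ⇒  m ≈ 0.5096 kg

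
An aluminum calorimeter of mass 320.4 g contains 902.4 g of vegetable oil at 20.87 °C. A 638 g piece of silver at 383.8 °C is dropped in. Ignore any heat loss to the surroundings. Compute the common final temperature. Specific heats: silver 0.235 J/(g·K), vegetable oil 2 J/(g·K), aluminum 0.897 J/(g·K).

T_f ≈ 45.1 °C

Conservation of energy gives ΣQ = 0:
638*0.235*(T − 383.8) + 902.4*2*(T − 20.87) + 320.4*0.897*(T − 20.87) = 0
149.93(T − 383.8) + 1804.8(T − 20.87) + 287.4(T − 20.87) = 0
2242.1 T = 101207
T = 101207 / 2242.1 = 45.1 °C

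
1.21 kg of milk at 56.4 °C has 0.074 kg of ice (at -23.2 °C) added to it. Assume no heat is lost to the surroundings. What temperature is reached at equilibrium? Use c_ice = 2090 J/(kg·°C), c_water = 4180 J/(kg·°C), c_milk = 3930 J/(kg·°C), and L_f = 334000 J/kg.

Sum of m c ΔT and latent-heat terms is zero:
warm ice to 0 °C: 0.074×2090×(0 − (-23.2)) = 3588.1
  fusion: m_ice L_f = 0.074×334000 = 24716
  meltwater 0→T: 0.074×4180×T = 309.32 T
  milk cools: 1.21×3930×(T − 56.4) = 4755.3(T − 56.4)
5064.6 T = 268199 − 28304 = 239895
T ≈ 47.37 °C. Since T > 0 °C, the all-ice-melts assumption holds.

T_f ≈ 47.4 °C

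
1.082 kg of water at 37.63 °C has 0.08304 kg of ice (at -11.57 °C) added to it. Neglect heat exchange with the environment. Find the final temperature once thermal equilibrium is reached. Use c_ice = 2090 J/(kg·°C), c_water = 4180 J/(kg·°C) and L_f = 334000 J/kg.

T_f ≈ 28.8 °C

Conservation of energy gives ΣQ = 0:
ice -11.57→0 °C: 0.08304×2090×11.57 = 2008
  melt ice: 0.08304×334000 = 27735
  warm the meltwater: 347.11 T
  water: 4522.8(T − 37.63)
4869.9 T = 170191 − 29743 = 140448
T ≈ 28.84 °C (positive, so assuming full melt was valid).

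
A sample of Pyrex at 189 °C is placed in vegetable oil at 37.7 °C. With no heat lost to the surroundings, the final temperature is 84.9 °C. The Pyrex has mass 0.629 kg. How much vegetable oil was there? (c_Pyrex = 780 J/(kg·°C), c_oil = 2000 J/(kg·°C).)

Energy conservation, ΣQ = 0:
0.629×780×(84.9 − 189) + m×2000×(84.9 − 37.7) = 0
94400 m = 51074
m = 51074/94400 ≈ 0.541 kg

m ≈ 0.541 kg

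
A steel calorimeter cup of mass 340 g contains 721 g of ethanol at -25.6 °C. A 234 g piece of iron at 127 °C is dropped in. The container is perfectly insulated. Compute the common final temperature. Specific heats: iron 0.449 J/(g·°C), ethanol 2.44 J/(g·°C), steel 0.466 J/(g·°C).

Net heat exchanged in the isolated system is zero:
234*0.449*(T − 127) + 721*2.44*(T − (-25.6)) + 340*0.466*(T − (-25.6)) = 0
2022.7 T = -35749
T = -35749 / 2022.7 = -17.7 °C

T_f ≈ -17.7 °C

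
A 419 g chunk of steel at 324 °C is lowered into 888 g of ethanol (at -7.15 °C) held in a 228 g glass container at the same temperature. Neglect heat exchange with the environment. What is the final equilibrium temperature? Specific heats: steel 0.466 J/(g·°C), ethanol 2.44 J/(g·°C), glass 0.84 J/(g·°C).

Setting the total heat transfer to zero:
419×0.466×(T − 324) + 888×2.44×(T − (-7.15)) + 228×0.84×(T − (-7.15)) = 0
195.25(T − 324) + 2166.7(T − (-7.15)) + 191.52(T − (-7.15)) = 0
2553.5 T = 46401
T ≈ 18.17 °C

T_f ≈ 18.2 °C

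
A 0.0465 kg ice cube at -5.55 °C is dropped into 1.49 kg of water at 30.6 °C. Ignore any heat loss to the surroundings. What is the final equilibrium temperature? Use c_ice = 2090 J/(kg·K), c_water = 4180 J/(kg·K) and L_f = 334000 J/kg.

T_f ≈ 27.2 °C

Energy conservation, ΣQ = 0:
ice -5.55→0 °C: 0.0465·2090·5.55 = 539.38
  latent heat to melt: 0.0465·334000 = 15531
  warm the meltwater: 194.37 T
  water: 6228.2(T − 30.6)
6422.6 T = 190583 − 16070 = 174513
T ≈ 27.17 °C (positive, so assuming full melt was valid).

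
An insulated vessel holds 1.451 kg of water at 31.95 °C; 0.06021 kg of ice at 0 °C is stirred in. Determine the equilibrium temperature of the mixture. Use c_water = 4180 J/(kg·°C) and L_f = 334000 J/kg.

T_f ≈ 27.5 °C

Sum of m c ΔT and latent-heat terms is zero:
fusion: m_ice L_f = 0.06021·334000 = 20110
  meltwater 0→T: 0.06021·4180·T = 251.68 T
  water cools: 1.451·4180·(T − 31.95) = 6065.2(T − 31.95)
6316.9 T = 193783 − 20110 = 173672
T ≈ 27.49 °C (positive, so assuming full melt was valid).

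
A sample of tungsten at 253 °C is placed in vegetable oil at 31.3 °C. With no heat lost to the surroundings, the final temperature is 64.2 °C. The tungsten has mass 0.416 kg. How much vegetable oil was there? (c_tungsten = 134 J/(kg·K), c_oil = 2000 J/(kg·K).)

|Q_tungsten| = |Q_oil|:
0.416·134·(253 − 64.2) = m·2000·(64.2 − 31.3)
65800 m = 10524  ⇒  m ≈ 0.1599 kg

m ≈ 0.16 kg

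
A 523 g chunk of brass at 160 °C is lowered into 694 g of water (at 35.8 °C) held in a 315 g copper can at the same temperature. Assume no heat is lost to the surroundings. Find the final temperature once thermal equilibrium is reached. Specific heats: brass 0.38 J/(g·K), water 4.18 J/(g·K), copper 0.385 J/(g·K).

Heat gained plus heat lost sum to zero:
523·0.38·(T − 160) + 694·4.18·(T − 35.8) + 315·0.385·(T − 35.8) = 0
198.74(T − 160) + 2900.9(T − 35.8) + 121.28(T − 35.8) = 0
(198.74 + 2900.9 + 121.28) T = 198.74·160 + 2900.9·35.8 + 121.28·35.8
T = 139993 / 3220.9 = 43.5 °C

T_f ≈ 43.5 °C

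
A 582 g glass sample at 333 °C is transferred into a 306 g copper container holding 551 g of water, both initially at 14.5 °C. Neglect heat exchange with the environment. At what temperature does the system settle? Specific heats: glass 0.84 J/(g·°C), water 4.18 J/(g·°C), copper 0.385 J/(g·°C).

Conservation of energy gives ΣQ = 0:
582*0.84*(T − 333) + 551*4.18*(T − 14.5) + 306*0.385*(T − 14.5) = 0
488.88(T − 333) + 2303.2(T − 14.5) + 117.81(T − 14.5) = 0
(488.88 + 2303.2 + 117.81) T = 488.88*333 + 2303.2*14.5 + 117.81*14.5
T ≈ 68.01 °C

T_f ≈ 68.0 °C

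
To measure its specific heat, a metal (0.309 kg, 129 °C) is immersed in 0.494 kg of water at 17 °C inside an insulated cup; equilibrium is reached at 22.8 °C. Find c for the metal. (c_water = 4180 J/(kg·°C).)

Heat lost by the metal = heat gained by the water:
0.309×c×(129 − 22.8) = 0.494×4180×(22.8 − 17)
32.82 c = 11977  ⇒  c ≈ 365 J/(kg·°C)

c ≈ 365 J/(kg·°C)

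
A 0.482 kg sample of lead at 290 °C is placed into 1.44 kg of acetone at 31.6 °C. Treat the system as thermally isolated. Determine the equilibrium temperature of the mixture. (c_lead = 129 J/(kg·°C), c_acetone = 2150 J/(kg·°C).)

T_f ≈ 36.7 °C

Conservation of energy gives ΣQ = 0:
0.482×129×(T − 290) + 1.44×2150×(T − 31.6) = 0
3158.2 T = 115865
T = 115865/3158.2 ≈ 36.69 °C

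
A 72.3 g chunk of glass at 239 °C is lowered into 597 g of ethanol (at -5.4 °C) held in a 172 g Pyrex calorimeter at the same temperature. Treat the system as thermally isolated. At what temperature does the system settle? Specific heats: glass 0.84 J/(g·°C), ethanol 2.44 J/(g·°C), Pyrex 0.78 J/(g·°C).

T_f ≈ 3.6 °C

T_f is the heat-capacity-weighted average of the initial temperatures:
T_f = (60.73*239 + 1456.7*(-5.4) + 134.16*(-5.4)) / (60.73 + 1456.7 + 134.16)
    = 5924.4 / 1651.6 ≈ 3.59 °C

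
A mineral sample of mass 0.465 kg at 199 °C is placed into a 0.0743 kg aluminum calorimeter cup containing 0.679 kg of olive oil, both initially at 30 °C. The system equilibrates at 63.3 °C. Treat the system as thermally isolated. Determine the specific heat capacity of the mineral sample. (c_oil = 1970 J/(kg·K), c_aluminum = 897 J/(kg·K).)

c ≈ 741 J/(kg·K)

Let T be the final temperature. ΣQ_i = 0:
0.465×c×(63.3 − 199) + 0.679×1970×(63.3 − 30) + 0.0743×897×(63.3 − 30) = 0
-63.1 c = -46762
c = -46762/-63.1 ≈ 741.1 J/(kg·K)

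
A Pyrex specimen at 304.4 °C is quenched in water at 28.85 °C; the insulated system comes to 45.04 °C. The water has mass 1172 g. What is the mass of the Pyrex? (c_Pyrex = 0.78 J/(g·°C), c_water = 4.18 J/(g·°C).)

Taking heat into each body as positive, Σ m c ΔT = 0:
m·0.78·(45.04 − 304.4) + 1172·4.18·(45.04 − 28.85) = 0
-202.3 m = -79314
m = -79314/-202.3 ≈ 392.1 g

m ≈ 392 g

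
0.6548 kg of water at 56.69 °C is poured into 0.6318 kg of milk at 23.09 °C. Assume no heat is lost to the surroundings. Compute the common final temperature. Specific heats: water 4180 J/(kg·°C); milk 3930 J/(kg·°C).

T_f = Σ m_i c_i T_i / Σ m_i c_i:
T_f = (2737.1·56.69 + 2483·23.09) / (2737.1 + 2483)
    = 212496 / 5220 ≈ 40.71 °C

T_f ≈ 40.7 °C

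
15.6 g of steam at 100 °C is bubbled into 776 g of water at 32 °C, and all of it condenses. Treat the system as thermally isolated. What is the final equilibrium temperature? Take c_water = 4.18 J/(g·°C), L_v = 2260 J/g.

T_f ≈ 44.0 °C

Taking heat into each body as positive, Σ m c ΔT = 0:
steam→water at 100 °C releases m L_v = 15.6·2260 = 35256; condensate cools 100→T: 15.6·4.18·(T − 100) = 65.21(T − 100); original water: 3243.7(T − 32)
3308.9 T = 35256 + 6520.8 + 103798 = 145575
T ≈ 44.00 °C — below 100 °C, confirming all the steam condensed.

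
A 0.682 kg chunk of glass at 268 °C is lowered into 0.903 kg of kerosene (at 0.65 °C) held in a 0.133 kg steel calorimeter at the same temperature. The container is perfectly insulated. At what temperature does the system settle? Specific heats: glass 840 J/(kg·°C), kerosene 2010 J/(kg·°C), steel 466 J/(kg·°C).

T_f ≈ 63.2 °C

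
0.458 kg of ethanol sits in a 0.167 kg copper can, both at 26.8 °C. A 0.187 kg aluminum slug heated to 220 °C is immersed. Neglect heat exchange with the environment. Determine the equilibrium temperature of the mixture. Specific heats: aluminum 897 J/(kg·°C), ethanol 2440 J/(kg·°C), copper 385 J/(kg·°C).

T_f ≈ 50.8 °C

Taking heat into each body as positive, Σ m c ΔT = 0:
0.187*897*(T − 220) + 0.458*2440*(T − 26.8) + 0.167*385*(T − 26.8) = 0
167.74(T − 220) + 1117.5(T − 26.8) + 64.3(T − 26.8) = 0
(167.74 + 1117.5 + 64.3) T = 167.74*220 + 1117.5*26.8 + 64.3*26.8
T = 68575 / 1349.6 = 50.8 °C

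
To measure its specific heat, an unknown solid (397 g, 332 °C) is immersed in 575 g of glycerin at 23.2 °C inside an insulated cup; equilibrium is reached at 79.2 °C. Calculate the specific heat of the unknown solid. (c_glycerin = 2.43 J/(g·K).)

m_s c (T_s − T_f) = m_glycerin c_glycerin (T_f − T_0):
397×c×(332 − 79.2) = 575×2.43×(79.2 − 23.2)
100362 c = 78246  ⇒  c ≈ 0.7796 J/(g·K)

c ≈ 0.78 J/(g·K)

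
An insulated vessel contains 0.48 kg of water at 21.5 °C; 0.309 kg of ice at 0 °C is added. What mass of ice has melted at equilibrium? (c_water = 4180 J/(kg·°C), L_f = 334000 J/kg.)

m_melted ≈ 0.129 kg

Water can give up m c ΔT = 0.48×4180×21.5 = 43138 J before reaching 0 °C.
Melting all 0.309 kg of ice would need 0.309×334000 = 103206 J.
That's not enough to melt it all — equilibrium is at 0 °C with ice remaining.
m_melted×334000 = 43138  ⇒  m_melted ≈ 0.1292 kg.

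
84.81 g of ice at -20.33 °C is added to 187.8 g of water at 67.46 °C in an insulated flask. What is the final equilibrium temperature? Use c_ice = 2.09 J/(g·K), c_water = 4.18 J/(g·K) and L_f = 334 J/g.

T_f ≈ 18.5 °C

Energy conservation, ΣQ = 0:
ice -20.33→0 °C: 84.81·2.09·20.33 = 3603.6
  latent heat to melt: 84.81·334 = 28327
  warm the meltwater: 354.51 T
  water: 785(T − 67.46)
1139.5 T = 52956 − 31930 = 21026
T ≈ 18.45 °C (positive, so assuming full melt was valid).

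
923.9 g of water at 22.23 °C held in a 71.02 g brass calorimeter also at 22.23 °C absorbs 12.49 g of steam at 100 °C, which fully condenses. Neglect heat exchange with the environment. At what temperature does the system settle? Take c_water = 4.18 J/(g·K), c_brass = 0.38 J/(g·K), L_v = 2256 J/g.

T_f ≈ 30.4 °C

Setting the total heat transfer to zero:
steam→water at 100 °C releases m L_v = 12.49·2256 = 28177; condensate cools 100→T: 12.49·4.18·(T − 100) = 52.21(T − 100); water warms: 923.9·4.18·(T − 22.23) = 3861.9(T − 22.23); brass cup: 71.02·0.38·(T − 22.23) = 26.99(T − 22.23)
3941.1 T = 28177 + 5220.8 + 86450 = 119848
T ≈ 30.41 °C — below 100 °C, confirming all the steam condensed.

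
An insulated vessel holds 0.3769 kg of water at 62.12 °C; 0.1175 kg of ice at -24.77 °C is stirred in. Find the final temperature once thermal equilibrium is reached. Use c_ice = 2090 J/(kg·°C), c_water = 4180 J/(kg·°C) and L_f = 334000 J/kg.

T_f ≈ 25.4 °C

Heat gained plus heat lost sum to zero:
warm ice to 0 °C: 0.1175×2090×(0 − (-24.77)) = 6082.9; melt ice: 0.1175×334000 = 39245; warm the meltwater: 491.15 T; water: 1575.4(T − 62.12)
2066.6 T = 97866 − 45328 = 52539
T ≈ 25.42 °C (positive, so assuming full melt was valid).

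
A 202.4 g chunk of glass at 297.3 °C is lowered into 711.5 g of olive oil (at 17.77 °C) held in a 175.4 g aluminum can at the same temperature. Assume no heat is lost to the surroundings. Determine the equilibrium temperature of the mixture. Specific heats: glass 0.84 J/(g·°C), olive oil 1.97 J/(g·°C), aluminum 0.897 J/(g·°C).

With ΣQ=0 the equilibrium temperature is the m·c-weighted mean:
T_f = (170.02*297.3 + 1401.7*17.77 + 157.33*17.77) / (170.02 + 1401.7 + 157.33)
    = 78249 / 1729 ≈ 45.26 °C

T_f ≈ 45.3 °C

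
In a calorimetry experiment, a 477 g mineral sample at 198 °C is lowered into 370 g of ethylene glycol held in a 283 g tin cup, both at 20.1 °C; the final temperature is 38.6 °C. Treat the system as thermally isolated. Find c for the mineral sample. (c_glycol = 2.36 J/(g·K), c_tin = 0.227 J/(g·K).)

Energy conservation, ΣQ = 0:
477×c×(38.6 − 198) + 370×2.36×(38.6 − 20.1) + 283×0.227×(38.6 − 20.1) = 0
-76034 c = -17343
c = -17343/-76034 ≈ 0.2281 J/(g·K)

c ≈ 0.228 J/(g·K)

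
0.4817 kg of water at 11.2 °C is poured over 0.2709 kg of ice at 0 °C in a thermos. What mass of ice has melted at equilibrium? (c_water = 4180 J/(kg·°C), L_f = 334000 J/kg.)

m_melted ≈ 0.0675 kg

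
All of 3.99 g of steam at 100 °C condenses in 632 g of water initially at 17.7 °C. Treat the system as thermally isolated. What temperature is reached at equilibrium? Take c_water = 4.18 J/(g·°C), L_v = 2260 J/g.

T_f ≈ 21.6 °C

Energy conservation, ΣQ = 0:
latent heat released on condensation: 3.99×2260 = 9017.4
  condensed water 100 °C→T: 16.68(T − 100)
  water warms: 632×4.18×(T − 17.7) = 2641.8(T − 17.7)
2658.4 T = 9017.4 + 1667.8 + 46759 = 57444
T ≈ 21.61 °C — below 100 °C, confirming all the steam condensed.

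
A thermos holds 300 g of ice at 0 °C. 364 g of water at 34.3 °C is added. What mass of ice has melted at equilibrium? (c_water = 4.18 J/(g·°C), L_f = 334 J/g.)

m_melted ≈ 156 g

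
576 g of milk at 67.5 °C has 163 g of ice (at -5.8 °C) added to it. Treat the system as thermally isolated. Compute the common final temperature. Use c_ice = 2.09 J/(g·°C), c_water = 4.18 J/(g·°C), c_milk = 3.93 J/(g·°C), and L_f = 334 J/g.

T_f ≈ 32.7 °C

Heat gained plus heat lost sum to zero:
ice -5.8→0 °C: 163×2.09×5.8 = 1975.9
  fusion: m_ice L_f = 163×334 = 54442
  warm the meltwater: 681.34 T
  milk: 2263.7(T − 67.5)
2945 T = 152798 − 56418 = 96381
T ≈ 32.73 °C (positive, so assuming full melt was valid).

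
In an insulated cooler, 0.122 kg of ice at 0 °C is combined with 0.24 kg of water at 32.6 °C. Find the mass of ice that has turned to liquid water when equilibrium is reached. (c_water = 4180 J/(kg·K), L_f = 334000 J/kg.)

Water can give up m c ΔT = 0.24·4180·32.6 = 32704 J before reaching 0 °C.
Fully melting the ice requires m_ice L_f = 0.122·334000 = 40748 J.
Since 32704 < 40748 J, not all the ice melts; equilibrium is at 0 °C.
m_melted·334000 = 32704  ⇒  m_melted ≈ 0.09792 kg.

m_melted ≈ 0.0979 kg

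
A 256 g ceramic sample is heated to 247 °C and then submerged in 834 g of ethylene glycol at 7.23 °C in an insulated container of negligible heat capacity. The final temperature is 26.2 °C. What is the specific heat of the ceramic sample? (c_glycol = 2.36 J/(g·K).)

c ≈ 0.661 J/(g·K)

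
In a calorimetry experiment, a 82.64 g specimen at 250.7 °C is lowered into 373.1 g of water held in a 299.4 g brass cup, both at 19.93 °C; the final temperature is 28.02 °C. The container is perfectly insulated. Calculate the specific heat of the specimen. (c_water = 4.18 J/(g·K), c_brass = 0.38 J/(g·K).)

Conservation of energy gives ΣQ = 0:
82.64×c×(28.02 − 250.7) + 373.1×4.18×(28.02 − 19.93) + 299.4×0.38×(28.02 − 19.93) = 0
-18402 c = -13537
c = -13537/-18402 ≈ 0.7356 J/(g·K)

c ≈ 0.736 J/(g·K)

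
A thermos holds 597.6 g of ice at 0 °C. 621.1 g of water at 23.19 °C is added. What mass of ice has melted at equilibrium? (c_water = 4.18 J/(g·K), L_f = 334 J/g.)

m_melted ≈ 180 g

Heat available from the water dropping to 0 °C: 621.1×4.18×23.19 = 60206 J.
Fully melting the ice requires m_ice L_f = 597.6×334 = 199598 J.
60206 J < 199598 J, so only part of the ice melts and the system sits at 0 °C.
m_melted×334 = 60206  ⇒  m_melted ≈ 180.3 g.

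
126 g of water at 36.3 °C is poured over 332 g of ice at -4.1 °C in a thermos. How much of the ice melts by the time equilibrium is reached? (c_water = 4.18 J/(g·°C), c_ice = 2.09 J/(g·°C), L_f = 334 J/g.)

Water can give up m c ΔT = 126·4.18·36.3 = 19118 J before reaching 0 °C.
Warming the ice to 0 °C takes 332·2.09·4.1 = 2844.9 J, leaving 16274 J for melting.
Fully melting the ice requires m_ice L_f = 332·334 = 110888 J.
Since 16274 < 110888 J, not all the ice melts; equilibrium is at 0 °C.
m_melted·334 = 16274  ⇒  m_melted ≈ 48.72 g.

m_melted ≈ 48.7 g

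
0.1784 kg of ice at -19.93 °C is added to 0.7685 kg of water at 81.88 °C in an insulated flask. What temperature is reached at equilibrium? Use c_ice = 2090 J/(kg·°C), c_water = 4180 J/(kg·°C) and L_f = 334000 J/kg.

Conservation of energy gives ΣQ = 0:
warm ice to 0 °C: 0.1784×2090×(0 − (-19.93)) = 7431; latent heat to melt: 0.1784×334000 = 59586; warm the meltwater: 745.71 T; water: 3212.3(T − 81.88)
3958 T = 263026 − 67017 = 196009
T ≈ 49.52 °C — above 0 °C, consistent with complete melting.

T_f ≈ 49.5 °C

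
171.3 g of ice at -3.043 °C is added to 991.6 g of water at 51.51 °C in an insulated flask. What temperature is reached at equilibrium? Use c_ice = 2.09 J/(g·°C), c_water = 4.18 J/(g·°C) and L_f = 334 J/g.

T_f ≈ 31.9 °C

Taking heat into each body as positive, Σ m c ΔT = 0:
ice -3.043→0 °C: 171.3×2.09×3.043 = 1089.4
  latent heat to melt: 171.3×334 = 57214
  warm the meltwater: 716.03 T
  water cools: 991.6×4.18×(T − 51.51) = 4144.9(T − 51.51)
4860.9 T = 213503 − 58304 = 155200
T ≈ 31.93 °C — above 0 °C, consistent with complete melting.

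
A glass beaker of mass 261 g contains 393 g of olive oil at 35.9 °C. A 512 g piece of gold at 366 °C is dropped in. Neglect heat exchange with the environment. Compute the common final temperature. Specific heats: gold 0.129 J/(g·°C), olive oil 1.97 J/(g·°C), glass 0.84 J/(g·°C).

Net heat exchanged in the isolated system is zero:
512*0.129*(T − 366) + 393*1.97*(T − 35.9) + 261*0.84*(T − 35.9) = 0
(66.05 + 774.21 + 219.24) T = 66.05*366 + 774.21*35.9 + 219.24*35.9
T = 59838 / 1059.5 = 56.5 °C

T_f ≈ 56.5 °C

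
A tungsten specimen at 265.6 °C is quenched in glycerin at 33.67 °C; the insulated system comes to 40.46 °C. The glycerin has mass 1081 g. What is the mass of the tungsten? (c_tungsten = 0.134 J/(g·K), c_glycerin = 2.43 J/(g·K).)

m ≈ 591 g

Net heat exchanged in the isolated system is zero:
m×0.134×(40.46 − 265.6) + 1081×2.43×(40.46 − 33.67) = 0
-30.17 m = -17836
m = -17836/-30.17 ≈ 591.2 g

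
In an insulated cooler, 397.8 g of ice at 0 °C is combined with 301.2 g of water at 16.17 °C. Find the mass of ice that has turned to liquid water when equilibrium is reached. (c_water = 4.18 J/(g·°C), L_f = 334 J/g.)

Heat available from the water dropping to 0 °C: 301.2×4.18×16.17 = 20358 J.
Melting all 397.8 g of ice would need 397.8×334 = 132865 J.
That's not enough to melt it all — equilibrium is at 0 °C with ice remaining.
Mass melted = 20358/334 ≈ 60.95 g.

m_melted ≈ 61 g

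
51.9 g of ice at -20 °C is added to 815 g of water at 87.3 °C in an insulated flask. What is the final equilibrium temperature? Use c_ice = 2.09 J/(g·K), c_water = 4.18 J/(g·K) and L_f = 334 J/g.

T_f ≈ 76.7 °C

Conservation of energy gives ΣQ = 0:
ice -20→0 °C: 51.9·2.09·20 = 2169.4; fusion: m_ice L_f = 51.9·334 = 17335; warm the meltwater: 216.94 T; water cools: 815·4.18·(T − 87.3) = 3406.7(T − 87.3)
3623.6 T = 297405 − 19504 = 277901
T ≈ 76.69 °C — above 0 °C, consistent with complete melting.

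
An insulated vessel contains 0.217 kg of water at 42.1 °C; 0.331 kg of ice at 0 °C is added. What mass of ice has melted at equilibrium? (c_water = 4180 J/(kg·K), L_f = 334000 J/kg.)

Water can give up m c ΔT = 0.217×4180×42.1 = 38187 J before reaching 0 °C.
Melting all 0.331 kg of ice would need 0.331×334000 = 110554 J.
That's not enough to melt it all — equilibrium is at 0 °C with ice remaining.
m_melted×334000 = 38187  ⇒  m_melted ≈ 0.1143 kg.

m_melted ≈ 0.114 kg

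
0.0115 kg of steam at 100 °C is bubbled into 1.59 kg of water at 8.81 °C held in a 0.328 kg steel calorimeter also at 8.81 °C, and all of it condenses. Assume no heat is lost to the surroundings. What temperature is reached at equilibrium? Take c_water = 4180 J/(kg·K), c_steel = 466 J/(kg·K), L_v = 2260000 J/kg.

T_f ≈ 13.2 °C

Sum of m c ΔT and latent-heat terms is zero:
condense steam: −0.0115·2260000 = −25990
  condensate cools 100→T: 0.0115·4180·(T − 100) = 48.07(T − 100)
  water warms: 1.59·4180·(T − 8.81) = 6646.2(T − 8.81)
  steel cup: 0.328·466·(T − 8.81) = 152.85(T − 8.81)
6847.1 T = 25990 + 4807 + 59900 = 90697
T ≈ 13.25 °C (< 100 °C, so full condensation is consistent).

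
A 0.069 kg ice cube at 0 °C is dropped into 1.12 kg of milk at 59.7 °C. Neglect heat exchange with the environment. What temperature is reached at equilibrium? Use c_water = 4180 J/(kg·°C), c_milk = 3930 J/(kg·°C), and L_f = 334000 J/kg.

T_f ≈ 51.1 °C

Let T be the final temperature. ΣQ_i = 0:
latent heat to melt: 0.069×334000 = 23046
  warm the meltwater: 288.42 T
  milk cools: 1.12×3930×(T − 59.7) = 4401.6(T − 59.7)
4690 T = 262776 − 23046 = 239730
T ≈ 51.11 °C (positive, so assuming full melt was valid).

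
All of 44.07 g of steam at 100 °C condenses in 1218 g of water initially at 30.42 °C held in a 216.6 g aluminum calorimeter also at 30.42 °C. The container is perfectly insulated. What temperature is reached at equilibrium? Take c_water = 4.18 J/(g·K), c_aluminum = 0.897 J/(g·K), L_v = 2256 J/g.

T_f ≈ 50.9 °C

Net heat exchanged in the isolated system is zero:
condense steam: −44.07×2256 = −99422; condensed water 100 °C→T: 184.21(T − 100); original water: 5091.2(T − 30.42); cup: 194.29(T − 30.42)
5469.7 T = 99422 + 18421 + 160786 = 278629
T ≈ 50.94 °C — below 100 °C, confirming all the steam condensed.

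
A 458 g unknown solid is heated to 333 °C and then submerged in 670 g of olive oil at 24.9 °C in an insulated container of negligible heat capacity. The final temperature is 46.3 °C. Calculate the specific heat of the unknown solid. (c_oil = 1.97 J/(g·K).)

c ≈ 0.215 J/(g·K)

m_s c (T_s − T_f) = m_oil c_oil (T_f − T_0):
458×c×(333 − 46.3) = 670×1.97×(46.3 − 24.9)
131309 c = 28246  ⇒  c ≈ 0.2151 J/(g·K)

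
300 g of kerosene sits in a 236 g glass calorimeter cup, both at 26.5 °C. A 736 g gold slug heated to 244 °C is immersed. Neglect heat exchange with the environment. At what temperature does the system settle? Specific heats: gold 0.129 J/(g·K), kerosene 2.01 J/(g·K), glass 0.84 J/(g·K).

T_f ≈ 49.5 °C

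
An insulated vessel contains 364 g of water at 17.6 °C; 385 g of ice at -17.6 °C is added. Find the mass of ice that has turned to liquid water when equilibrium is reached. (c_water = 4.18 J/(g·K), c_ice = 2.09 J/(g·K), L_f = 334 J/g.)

Water can give up m c ΔT = 364×4.18×17.6 = 26779 J before reaching 0 °C.
Of that, 385×2.09×17.6 = 14162 J goes to bring the ice to 0 °C, leaving 12617 J.
Fully melting the ice requires m_ice L_f = 385×334 = 128590 J.
12617 J < 128590 J, so only part of the ice melts and the system sits at 0 °C.
Mass melted = 12617/334 ≈ 37.78 g.

m_melted ≈ 37.8 g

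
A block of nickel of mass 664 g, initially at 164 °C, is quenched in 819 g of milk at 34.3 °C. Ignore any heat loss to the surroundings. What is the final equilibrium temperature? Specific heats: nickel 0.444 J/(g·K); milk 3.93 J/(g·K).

T_f ≈ 45.2 °C

Setting the total heat transfer to zero:
664*0.444*(T − 164) + 819*3.93*(T − 34.3) = 0
294.82(T − 164) + 3218.7(T − 34.3) = 0
(294.82 + 3218.7) T = 294.82*164 + 3218.7*34.3
T = 158750 / 3513.5 = 45.2 °C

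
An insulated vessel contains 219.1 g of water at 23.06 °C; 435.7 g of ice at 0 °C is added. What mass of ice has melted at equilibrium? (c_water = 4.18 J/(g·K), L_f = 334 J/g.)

Cooling the water to 0 °C releases 219.1·4.18·23.06 = 21119 J.
Melting all 435.7 g of ice would need 435.7·334 = 145524 J.
That's not enough to melt it all — equilibrium is at 0 °C with ice remaining.
m_melted·334 = 21119  ⇒  m_melted ≈ 63.23 g.

m_melted ≈ 63.2 g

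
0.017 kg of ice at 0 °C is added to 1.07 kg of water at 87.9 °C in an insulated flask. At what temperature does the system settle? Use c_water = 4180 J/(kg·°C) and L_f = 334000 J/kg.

T_f ≈ 85.3 °C

Energy conservation, ΣQ = 0:
fusion: m_ice L_f = 0.017×334000 = 5678; warm the meltwater: 71.06 T; water: 4472.6(T − 87.9)
4543.7 T = 393142 − 5678 = 387464
T ≈ 85.28 °C — above 0 °C, consistent with complete melting.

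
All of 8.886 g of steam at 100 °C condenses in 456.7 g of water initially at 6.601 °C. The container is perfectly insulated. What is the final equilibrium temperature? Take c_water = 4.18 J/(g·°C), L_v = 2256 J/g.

T_f ≈ 18.7 °C

Setting the total heat transfer to zero:
steam→water at 100 °C releases m L_v = 8.886×2256 = 20047
  condensate cools 100→T: 8.886×4.18×(T − 100) = 37.14(T − 100)
  water warms: 456.7×4.18×(T − 6.601) = 1909(T − 6.601)
1946.1 T = 20047 + 3714.3 + 12601 = 36363
T ≈ 18.68 °C — below 100 °C, confirming all the steam condensed.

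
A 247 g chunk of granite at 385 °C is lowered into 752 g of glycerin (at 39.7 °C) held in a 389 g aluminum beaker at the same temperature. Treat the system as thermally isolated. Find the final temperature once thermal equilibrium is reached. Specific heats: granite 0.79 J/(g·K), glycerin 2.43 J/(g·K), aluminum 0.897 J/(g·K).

Energy conservation, ΣQ = 0:
247×0.79×(T − 385) + 752×2.43×(T − 39.7) + 389×0.897×(T − 39.7) = 0
2371.4 T = 161524
T = 161524/2371.4 ≈ 68.11 °C

T_f ≈ 68.1 °C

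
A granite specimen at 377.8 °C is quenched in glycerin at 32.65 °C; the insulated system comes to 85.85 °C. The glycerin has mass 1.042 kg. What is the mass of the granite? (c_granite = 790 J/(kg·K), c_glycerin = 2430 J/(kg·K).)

Setting the total heat transfer to zero:
m·790·(85.85 − 377.8) + 1.042·2430·(85.85 − 32.65) = 0
-230641 m = -134706
m = -134706/-230641 ≈ 0.5841 kg

m ≈ 0.584 kg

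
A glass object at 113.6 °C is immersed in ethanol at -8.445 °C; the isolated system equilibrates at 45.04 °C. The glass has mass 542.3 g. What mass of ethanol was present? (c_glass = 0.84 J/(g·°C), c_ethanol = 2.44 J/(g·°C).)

|Q_glass| = |Q_ethanol|:
542.3×0.84×(113.6 − 45.04) = m×2.44×(45.04 − (-8.445))
130.5 m = 31231  ⇒  m ≈ 239.3 g

m ≈ 239 g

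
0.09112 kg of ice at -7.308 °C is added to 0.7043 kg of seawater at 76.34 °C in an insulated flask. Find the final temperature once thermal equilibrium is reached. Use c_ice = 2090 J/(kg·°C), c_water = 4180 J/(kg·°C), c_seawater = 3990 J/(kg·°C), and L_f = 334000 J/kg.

T_f ≈ 57.3 °C

Energy conservation, ΣQ = 0:
warm ice to 0 °C: 0.09112×2090×(0 − (-7.308)) = 1391.7; fusion: m_ice L_f = 0.09112×334000 = 30434; meltwater 0→T: 0.09112×4180×T = 380.88 T; seawater cools: 0.7043×3990×(T − 76.34) = 2810.2(T − 76.34)
3191 T = 214527 − 31826 = 182702
T ≈ 57.25 °C — above 0 °C, consistent with complete melting.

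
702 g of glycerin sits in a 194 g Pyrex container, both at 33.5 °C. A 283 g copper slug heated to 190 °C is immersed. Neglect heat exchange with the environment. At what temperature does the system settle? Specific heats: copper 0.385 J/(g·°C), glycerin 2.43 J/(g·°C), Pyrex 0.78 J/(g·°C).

T_f ≈ 42.2 °C

Net heat exchanged in the isolated system is zero:
283·0.385·(T − 190) + 702·2.43·(T − 33.5) + 194·0.78·(T − 33.5) = 0
1966.1 T = 82917
T ≈ 42.17 °C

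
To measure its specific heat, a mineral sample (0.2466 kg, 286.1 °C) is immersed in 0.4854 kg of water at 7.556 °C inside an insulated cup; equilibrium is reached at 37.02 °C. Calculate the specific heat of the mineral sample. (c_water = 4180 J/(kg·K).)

c ≈ 973 J/(kg·K)

Heat gained plus heat lost sum to zero:
0.2466·c·(37.02 − 286.1) + 0.4854·4180·(37.02 − 7.556) = 0
-61.42 c = -59782
c = -59782/-61.42 ≈ 973.3 J/(kg·K)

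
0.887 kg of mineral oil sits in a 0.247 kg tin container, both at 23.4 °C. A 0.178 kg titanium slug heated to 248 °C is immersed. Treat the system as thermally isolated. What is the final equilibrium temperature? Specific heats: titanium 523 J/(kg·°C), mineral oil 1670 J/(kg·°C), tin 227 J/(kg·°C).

T_f ≈ 36.2 °C

Let T be the final temperature. ΣQ_i = 0:
0.178·523·(T − 248) + 0.887·1670·(T − 23.4) + 0.247·227·(T − 23.4) = 0
93.09(T − 248) + 1481.3(T − 23.4) + 56.07(T − 23.4) = 0
1630.5 T = 59062
T = 59062 / 1630.5 = 36.2 °C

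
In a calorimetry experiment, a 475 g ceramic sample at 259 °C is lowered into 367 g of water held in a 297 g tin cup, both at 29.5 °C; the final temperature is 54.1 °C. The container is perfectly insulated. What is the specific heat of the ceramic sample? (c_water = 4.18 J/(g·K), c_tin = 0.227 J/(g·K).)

c ≈ 0.405 J/(g·K)

Taking heat into each body as positive, Σ m c ΔT = 0:
475·c·(54.1 − 259) + 367·4.18·(54.1 − 29.5) + 297·0.227·(54.1 − 29.5) = 0
-97328 c = -39396
c = -39396/-97328 ≈ 0.4048 J/(g·K)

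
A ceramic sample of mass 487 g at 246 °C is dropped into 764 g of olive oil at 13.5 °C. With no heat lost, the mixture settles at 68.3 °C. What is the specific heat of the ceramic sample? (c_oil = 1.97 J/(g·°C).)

c ≈ 0.953 J/(g·°C)

Conservation of energy gives ΣQ = 0:
487·c·(68.3 − 246) + 764·1.97·(68.3 − 13.5) = 0
-86540 c = -82478
c = -82478/-86540 ≈ 0.9531 J/(g·°C)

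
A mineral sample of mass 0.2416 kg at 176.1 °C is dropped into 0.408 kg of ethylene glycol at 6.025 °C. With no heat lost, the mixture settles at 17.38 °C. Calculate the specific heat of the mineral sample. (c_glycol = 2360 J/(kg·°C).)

c ≈ 285 J/(kg·°C)

m_s c (T_s − T_f) = m_glycol c_glycol (T_f − T_0):
0.2416×c×(176.1 − 17.38) = 0.408×2360×(17.38 − 6.025)
38.35 c = 10934  ⇒  c ≈ 285.1 J/(kg·°C)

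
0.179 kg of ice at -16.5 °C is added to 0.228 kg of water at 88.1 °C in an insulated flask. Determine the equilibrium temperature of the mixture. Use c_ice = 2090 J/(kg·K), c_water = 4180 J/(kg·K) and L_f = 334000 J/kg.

T_f ≈ 10.6 °C

Sum of m c ΔT and latent-heat terms is zero:
ice -16.5→0 °C: 0.179×2090×16.5 = 6172.8
  melt ice: 0.179×334000 = 59786
  meltwater 0→T: 0.179×4180×T = 748.22 T
  water cools: 0.228×4180×(T − 88.1) = 953.04(T − 88.1)
1701.3 T = 83963 − 65959 = 18004
T ≈ 10.58 °C (positive, so assuming full melt was valid).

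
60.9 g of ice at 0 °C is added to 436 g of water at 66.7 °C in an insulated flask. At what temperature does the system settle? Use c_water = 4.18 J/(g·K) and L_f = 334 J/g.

Energy conservation, ΣQ = 0:
latent heat to melt: 60.9×334 = 20341; meltwater 0→T: 60.9×4.18×T = 254.56 T; water: 1822.5(T − 66.7)
2077 T = 121559 − 20341 = 101219
T ≈ 48.73 °C (positive, so assuming full melt was valid).

T_f ≈ 48.7 °C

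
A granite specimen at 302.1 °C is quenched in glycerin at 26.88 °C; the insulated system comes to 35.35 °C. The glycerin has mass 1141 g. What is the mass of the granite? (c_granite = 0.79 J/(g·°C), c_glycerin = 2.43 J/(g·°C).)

m ≈ 111 g

Taking heat into each body as positive, Σ m c ΔT = 0:
m×0.79×(35.35 − 302.1) + 1141×2.43×(35.35 − 26.88) = 0
-210.73 m = -23484
m = -23484/-210.73 ≈ 111.4 g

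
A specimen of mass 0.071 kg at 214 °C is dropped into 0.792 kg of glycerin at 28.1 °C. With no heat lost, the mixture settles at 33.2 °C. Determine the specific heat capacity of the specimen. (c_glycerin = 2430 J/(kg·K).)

c ≈ 765 J/(kg·K)

Energy conservation, ΣQ = 0:
0.071·c·(33.2 − 214) + 0.792·2430·(33.2 − 28.1) = 0
-12.84 c = -9815.3
c = -9815.3/-12.84 ≈ 764.6 J/(kg·K)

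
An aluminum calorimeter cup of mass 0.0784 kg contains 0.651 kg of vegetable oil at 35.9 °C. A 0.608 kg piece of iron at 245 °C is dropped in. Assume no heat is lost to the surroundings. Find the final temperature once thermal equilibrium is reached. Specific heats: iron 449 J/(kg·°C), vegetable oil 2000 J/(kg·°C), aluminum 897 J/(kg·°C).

T_f ≈ 70.6 °C

T_f is the heat-capacity-weighted average of the initial temperatures:
T_f = (272.99·245 + 1302·35.9 + 70.32·35.9) / (272.99 + 1302 + 70.32)
    = 116150 / 1645.3 ≈ 70.59 °C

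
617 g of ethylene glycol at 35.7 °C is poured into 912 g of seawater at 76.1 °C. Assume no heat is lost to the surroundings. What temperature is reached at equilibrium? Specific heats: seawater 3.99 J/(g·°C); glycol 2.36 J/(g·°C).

T_f ≈ 64.6 °C

Heat gained plus heat lost sum to zero:
912·3.99·(T − 76.1) + 617·2.36·(T − 35.7) = 0
5095 T = 328902
T = 328902 / 5095 = 64.6 °C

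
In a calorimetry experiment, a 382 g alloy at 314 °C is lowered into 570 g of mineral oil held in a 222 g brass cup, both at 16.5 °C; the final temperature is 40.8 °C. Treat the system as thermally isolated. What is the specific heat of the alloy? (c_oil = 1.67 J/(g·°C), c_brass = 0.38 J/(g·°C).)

Setting the total heat transfer to zero:
382×c×(40.8 − 314) + 570×1.67×(40.8 − 16.5) + 222×0.38×(40.8 − 16.5) = 0
-104362 c = -25181
c = -25181/-104362 ≈ 0.2413 J/(g·°C)

c ≈ 0.241 J/(g·°C)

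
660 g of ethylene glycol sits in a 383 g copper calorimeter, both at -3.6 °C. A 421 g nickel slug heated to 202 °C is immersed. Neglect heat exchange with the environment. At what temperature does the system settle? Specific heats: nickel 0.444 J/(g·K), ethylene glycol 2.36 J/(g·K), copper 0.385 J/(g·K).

T_f ≈ 16.7 °C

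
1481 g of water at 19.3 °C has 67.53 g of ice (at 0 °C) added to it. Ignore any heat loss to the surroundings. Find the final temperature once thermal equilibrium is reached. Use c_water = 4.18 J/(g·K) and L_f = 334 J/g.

T_f ≈ 15.0 °C

Energy conservation, ΣQ = 0:
fusion: m_ice L_f = 67.53·334 = 22555
  meltwater 0→T: 67.53·4.18·T = 282.28 T
  water: 6190.6(T − 19.3)
6472.9 T = 119478 − 22555 = 96923
T ≈ 14.97 °C. Since T > 0 °C, the all-ice-melts assumption holds.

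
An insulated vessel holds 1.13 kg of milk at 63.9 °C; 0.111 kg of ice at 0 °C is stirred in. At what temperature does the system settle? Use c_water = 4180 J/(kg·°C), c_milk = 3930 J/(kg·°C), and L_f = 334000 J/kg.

T_f ≈ 50.3 °C

Let T be the final temperature. ΣQ_i = 0:
fusion: m_ice L_f = 0.111·334000 = 37074
  warm the meltwater: 463.98 T
  milk: 4440.9(T − 63.9)
4904.9 T = 283774 − 37074 = 246700
T ≈ 50.30 °C (positive, so assuming full melt was valid).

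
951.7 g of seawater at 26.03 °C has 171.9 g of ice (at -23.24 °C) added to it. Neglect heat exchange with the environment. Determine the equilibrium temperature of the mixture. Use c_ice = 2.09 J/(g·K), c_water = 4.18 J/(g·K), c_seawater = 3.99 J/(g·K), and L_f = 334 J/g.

T_f ≈ 7.3 °C

Energy conservation, ΣQ = 0:
ice -23.24→0 °C: 171.9×2.09×23.24 = 8349.5
  fusion: m_ice L_f = 171.9×334 = 57415
  warm the meltwater: 718.54 T
  seawater cools: 951.7×3.99×(T − 26.03) = 3797.3(T − 26.03)
4515.8 T = 98843 − 65764 = 33079
T ≈ 7.33 °C. Since T > 0 °C, the all-ice-melts assumption holds.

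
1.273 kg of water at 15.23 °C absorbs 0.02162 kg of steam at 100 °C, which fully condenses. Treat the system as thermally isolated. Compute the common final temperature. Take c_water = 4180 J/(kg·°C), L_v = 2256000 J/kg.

T_f ≈ 25.7 °C

Heat gained plus heat lost sum to zero:
condense steam: −0.02162·2256000 = −48775; condensed water 100 °C→T: 90.37(T − 100); water warms: 1.273·4180·(T − 15.23) = 5321.1(T − 15.23)
5411.5 T = 48775 + 9037.2 + 81041 = 138853
T ≈ 25.66 °C (< 100 °C, so full condensation is consistent).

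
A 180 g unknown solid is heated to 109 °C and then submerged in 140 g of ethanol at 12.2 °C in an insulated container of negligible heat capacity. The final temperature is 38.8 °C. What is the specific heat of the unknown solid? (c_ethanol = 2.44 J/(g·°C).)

c ≈ 0.719 J/(g·°C)

m_s c (T_s − T_f) = m_ethanol c_ethanol (T_f − T_0):
180·c·(109 − 38.8) = 140·2.44·(38.8 − 12.2)
12636 c = 9086.6  ⇒  c ≈ 0.7191 J/(g·°C)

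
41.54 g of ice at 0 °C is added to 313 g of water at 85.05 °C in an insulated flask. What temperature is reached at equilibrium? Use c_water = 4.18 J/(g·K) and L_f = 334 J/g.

Let T be the final temperature. ΣQ_i = 0:
fusion: m_ice L_f = 41.54·334 = 13874; meltwater 0→T: 41.54·4.18·T = 173.64 T; water: 1308.3(T − 85.05)
1482 T = 111274 − 13874 = 97400
T ≈ 65.72 °C. Since T > 0 °C, the all-ice-melts assumption holds.

T_f ≈ 65.7 °C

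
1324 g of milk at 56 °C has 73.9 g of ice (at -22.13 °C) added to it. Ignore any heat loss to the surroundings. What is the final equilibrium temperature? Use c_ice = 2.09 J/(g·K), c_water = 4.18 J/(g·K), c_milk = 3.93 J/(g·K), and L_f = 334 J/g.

T_f ≈ 47.8 °C

Net heat exchanged in the isolated system is zero:
ice -22.13→0 °C: 73.9×2.09×22.13 = 3418
  melt ice: 73.9×334 = 24683
  warm the meltwater: 308.9 T
  milk: 5203.3(T − 56)
5512.2 T = 291386 − 28101 = 263285
T ≈ 47.76 °C — above 0 °C, consistent with complete melting.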